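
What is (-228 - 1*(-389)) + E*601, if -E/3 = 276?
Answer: -497467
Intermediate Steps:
E = -828 (E = -3*276 = -828)
(-228 - 1*(-389)) + E*601 = (-228 - 1*(-389)) - 828*601 = (-228 + 389) - 497628 = 161 - 497628 = -497467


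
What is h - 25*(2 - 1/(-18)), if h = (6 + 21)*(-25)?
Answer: -13075/18 ≈ -726.39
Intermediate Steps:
h = -675 (h = 27*(-25) = -675)
h - 25*(2 - 1/(-18)) = -675 - 25*(2 - 1/(-18)) = -675 - 25*(2 - 1*(-1/18)) = -675 - 25*(2 + 1/18) = -675 - 25*37/18 = -675 - 1*925/18 = -675 - 925/18 = -13075/18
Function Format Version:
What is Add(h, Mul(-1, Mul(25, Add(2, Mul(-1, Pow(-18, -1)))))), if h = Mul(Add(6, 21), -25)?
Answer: Rational(-13075, 18) ≈ -726.39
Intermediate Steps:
h = -675 (h = Mul(27, -25) = -675)
Add(h, Mul(-1, Mul(25, Add(2, Mul(-1, Pow(-18, -1)))))) = Add(-675, Mul(-1, Mul(25, Add(2, Mul(-1, Pow(-18, -1)))))) = Add(-675, Mul(-1, Mul(25, Add(2, Mul(-1, Rational(-1, 18)))))) = Add(-675, Mul(-1, Mul(25, Add(2, Rational(1, 18))))) = Add(-675, Mul(-1, Mul(25, Rational(37, 18)))) = Add(-675, Mul(-1, Rational(925, 18))) = Add(-675, Rational(-925, 18)) = Rational(-13075, 18)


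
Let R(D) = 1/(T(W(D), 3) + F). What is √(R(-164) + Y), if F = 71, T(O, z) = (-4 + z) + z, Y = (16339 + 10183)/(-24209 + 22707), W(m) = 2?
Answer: 9*I*√654696266/54823 ≈ 4.2005*I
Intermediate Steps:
Y = -13261/751 (Y = 26522/(-1502) = 26522*(-1/1502) = -13261/751 ≈ -17.658)
T(O, z) = -4 + 2*z
R(D) = 1/73 (R(D) = 1/((-4 + 2*3) + 71) = 1/((-4 + 6) + 71) = 1/(2 + 71) = 1/73)
√(R(-164) + Y) = √(1/73 - 13261/751) = √(-967302/54823) = 9*I*√654696266/54823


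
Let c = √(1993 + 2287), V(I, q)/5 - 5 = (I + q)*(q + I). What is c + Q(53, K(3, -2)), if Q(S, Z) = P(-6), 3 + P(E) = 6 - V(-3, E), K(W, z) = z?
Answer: -427 + 2*√1070 ≈ -361.58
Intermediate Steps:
V(I, q) = 25 + 5*(I + q)² (V(I, q) = 25 + 5*((I + q)*(q + I)) = 25 + 5*((I + q)*(I + q)) = 25 + 5*(I + q)²)
P(E) = -22 - 5*(-3 + E)² (P(E) = -3 + (6 - (25 + 5*(-3 + E)²)) = -3 + (6 + (-25 - 5*(-3 + E)²)) = -3 + (-19 - 5*(-3 + E)²) = -22 - 5*(-3 + E)²)
Q(S, Z) = -427 (Q(S, Z) = -22 - 5*(-3 - 6)² = -22 - 5*(-9)² = -22 - 5*81 = -22 - 405 = -427)
c = 2*√1070 (c = √4280 = 2*√1070 ≈ 65.422)
c + Q(53, K(3, -2)) = 2*√1070 - 427 = -427 + 2*√1070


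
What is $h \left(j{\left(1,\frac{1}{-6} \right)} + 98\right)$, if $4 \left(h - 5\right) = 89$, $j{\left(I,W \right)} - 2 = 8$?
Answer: $2943$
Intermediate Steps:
$j{\left(I,W \right)} = 10$ ($j{\left(I,W \right)} = 2 + 8 = 10$)
$h = \frac{109}{4}$ ($h = 5 + \frac{1}{4} \cdot 89 = 5 + \frac{89}{4} = \frac{109}{4} \approx 27.25$)
$h \left(j{\left(1,\frac{1}{-6} \right)} + 98\right) = \frac{109 \left(10 + 98\right)}{4} = \frac{109}{4} \cdot 108 = 2943$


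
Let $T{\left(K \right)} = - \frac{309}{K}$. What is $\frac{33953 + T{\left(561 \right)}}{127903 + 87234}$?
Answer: $\frac{6349108}{40230619} \approx 0.15782$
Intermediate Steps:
$\frac{33953 + T{\left(561 \right)}}{127903 + 87234} = \frac{33953 - \frac{309}{561}}{127903 + 87234} = \frac{33953 - \frac{103}{187}}{215137} = \left(33953 - \frac{103}{187}\right) \frac{1}{215137} = \frac{6349108}{187} \cdot \frac{1}{215137} = \frac{6349108}{40230619}$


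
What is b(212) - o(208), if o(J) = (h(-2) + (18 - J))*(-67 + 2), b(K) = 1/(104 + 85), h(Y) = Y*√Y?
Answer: -2334149/189 - 130*I*√2 ≈ -12350.0 - 183.85*I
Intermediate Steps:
h(Y) = Y^(3/2)
b(K) = 1/189
o(J) = -1170 + 65*J + 130*I*√2 (o(J) = ((-2)^(3/2) + (18 - J))*(-67 + 2) = (-2*I*√2 + (18 - J))*(-65) = (18 - J - 2*I*√2)*(-65) = -1170 + 65*J + 130*I*√2)
b(212) - o(208) = 1/189 - (-1170 + 65*208 + 130*I*√2) = 1/189 - (-1170 + 13520 + 130*I*√2) = 1/189 - (12350 + 130*I*√2) = 1/189 + (-12350 - 130*I*√2) = -2334149/189 - 130*I*√2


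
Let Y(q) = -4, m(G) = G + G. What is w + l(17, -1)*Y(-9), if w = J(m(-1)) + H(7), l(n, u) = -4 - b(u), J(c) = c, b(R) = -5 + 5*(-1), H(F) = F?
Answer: -19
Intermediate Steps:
b(R) = -10 (b(R) = -5 - 5 = -10)
m(G) = 2*G
l(n, u) = 6 (l(n, u) = -4 - 1*(-10) = -4 + 10 = 6)
w = 5 (w = 2*(-1) + 7 = -2 + 7 = 5)
w + l(17, -1)*Y(-9) = 5 + 6*(-4) = 5 - 24 = -19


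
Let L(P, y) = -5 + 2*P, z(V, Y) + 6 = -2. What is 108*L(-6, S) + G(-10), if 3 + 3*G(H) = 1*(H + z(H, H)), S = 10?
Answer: -1843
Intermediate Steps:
z(V, Y) = -8 (z(V, Y) = -6 - 2 = -8)
G(H) = -11/3 + H/3 (G(H) = -1 + (1*(H - 8))/3 = -1 + (1*(-8 + H))/3 = -1 + (-8 + H)/3 = -1 + (-8/3 + H/3) = -11/3 + H/3)
108*L(-6, S) + G(-10) = 108*(-5 + 2*(-6)) + (-11/3 + (1/3)*(-10)) = 108*(-5 - 12) + (-11/3 - 10/3) = 108*(-17) - 7 = -1836 - 7 = -1843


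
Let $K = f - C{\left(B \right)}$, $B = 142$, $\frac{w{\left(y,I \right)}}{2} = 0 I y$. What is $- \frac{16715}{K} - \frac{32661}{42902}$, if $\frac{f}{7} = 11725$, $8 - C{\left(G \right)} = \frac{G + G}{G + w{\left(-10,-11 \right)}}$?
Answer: $- \frac{178819081}{185311802} \approx -0.96496$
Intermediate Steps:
$w{\left(y,I \right)} = 0$ ($w{\left(y,I \right)} = 2 \cdot 0 I y = 2 \cdot 0 y = 2 \cdot 0 = 0$)
$C{\left(G \right)} = 6$ ($C{\left(G \right)} = 8 - \frac{G + G}{G + 0} = 8 - \frac{2 G}{G} = 8 - 2 = 6$)
$f = 82075$ ($f = 7 \cdot 11725 = 82075$)
$K = 82069$ ($K = 82075 - 6 = 82069$)
$- \frac{16715}{K} - \frac{32661}{42902} = - \frac{16715}{82069} - \frac{32661}{42902} = \left(-16715\right) \frac{1}{82069} - \frac{1719}{2258} = - \frac{16715}{82069} - \frac{1719}{2258} = - \frac{178819081}{185311802}$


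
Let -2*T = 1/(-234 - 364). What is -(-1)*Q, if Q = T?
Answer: 1/1196 ≈ 0.00083612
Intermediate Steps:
T = 1/1196 (T = -1/(2*(-234 - 364)) = -½/(-598) = -½*(-1/598) = 1/1196 ≈ 0.00083612)
Q = 1/1196 ≈ 0.00083612
-(-1)*Q = -(-1)/1196 = -1*(-1/1196) = 1/1196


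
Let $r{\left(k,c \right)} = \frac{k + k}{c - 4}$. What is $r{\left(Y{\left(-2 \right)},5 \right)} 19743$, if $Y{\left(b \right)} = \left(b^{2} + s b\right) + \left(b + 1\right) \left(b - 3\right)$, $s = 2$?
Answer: $197430$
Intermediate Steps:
$Y{\left(b \right)} = b^{2} + 2 b + \left(1 + b\right) \left(-3 + b\right)$ ($Y{\left(b \right)} = \left(b^{2} + 2 b\right) + \left(b + 1\right) \left(b - 3\right) = \left(b^{2} + 2 b\right) + \left(1 + b\right) \left(-3 + b\right) = b^{2} + 2 b + \left(1 + b\right) \left(-3 + b\right)$)
$r{\left(k,c \right)} = \frac{2 k}{-4 + c}$
$r{\left(Y{\left(-2 \right)},5 \right)} 19743 = \frac{2 \left(-3 + 2 \left(-2\right)^{2}\right)}{-4 + 5} \cdot 19743 = \frac{2 \left(-3 + 2 \cdot 4\right)}{1} \cdot 19743 = 2 \left(-3 + 8\right) 1 \cdot 19743 = 2 \cdot 5 \cdot 1 \cdot 19743 = 10 \cdot 19743 = 197430$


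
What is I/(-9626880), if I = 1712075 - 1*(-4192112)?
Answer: -5904187/9626880 ≈ -0.61330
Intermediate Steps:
I = 5904187 (I = 1712075 + 4192112 = 5904187)
I/(-9626880) = 5904187/(-9626880) = 5904187*(-1/9626880) = -5904187/9626880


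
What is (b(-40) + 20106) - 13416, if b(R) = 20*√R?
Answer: 6690 + 40*I*√10 ≈ 6690.0 + 126.49*I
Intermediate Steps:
(b(-40) + 20106) - 13416 = (20*√(-40) + 20106) - 13416 = (20*(2*I*√10) + 20106) - 13416 = (40*I*√10 + 20106) - 13416 = (20106 + 40*I*√10) - 13416 = 6690 + 40*I*√10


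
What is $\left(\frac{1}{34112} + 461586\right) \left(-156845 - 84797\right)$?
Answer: $- \frac{1902401751320693}{17056} \approx -1.1154 \cdot 10^{11}$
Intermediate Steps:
$\left(\frac{1}{34112} + 461586\right) \left(-156845 - 84797\right) = \left(\frac{1}{34112} + 461586\right) \left(-241642\right) = \frac{15745621633}{34112} \left(-241642\right) = - \frac{1902401751320693}{17056}$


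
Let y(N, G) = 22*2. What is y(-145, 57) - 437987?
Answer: -437943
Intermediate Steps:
y(N, G) = 44
y(-145, 57) - 437987 = 44 - 437987 = -437943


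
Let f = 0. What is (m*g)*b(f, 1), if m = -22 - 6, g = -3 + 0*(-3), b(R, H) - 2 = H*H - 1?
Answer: 168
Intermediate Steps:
b(R, H) = 1 + H² (b(R, H) = 2 + (H*H - 1) = 2 + (H² - 1) = 2 + (-1 + H²) = 1 + H²)
g = -3 (g = -3 + 0 = -3)
m = -28
(m*g)*b(f, 1) = (-28*(-3))*(1 + 1²) = 84*(1 + 1) = 84*2 = 168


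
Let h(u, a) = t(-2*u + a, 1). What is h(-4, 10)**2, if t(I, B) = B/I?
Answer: 1/324 ≈ 0.0030864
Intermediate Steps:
h(u, a) = 1/(a - 2*u) (h(u, a) = 1/(-2*u + a) = 1/(a - 2*u))
h(-4, 10)**2 = (1/(10 - 2*(-4)))**2 = (1/(10 + 8))**2 = (1/18)**2 = 1/324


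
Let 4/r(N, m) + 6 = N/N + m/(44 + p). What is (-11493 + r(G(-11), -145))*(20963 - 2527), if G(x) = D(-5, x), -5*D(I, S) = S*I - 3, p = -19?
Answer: -5721077956/27 ≈ -2.1189e+8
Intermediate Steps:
D(I, S) = 3/5 - I*S/5 (D(I, S) = -(S*I - 3)/5 = -(I*S - 3)/5 = -(-3 + I*S)/5 = 3/5 - I*S/5)
G(x) = 3/5 + x (G(x) = 3/5 - 1/5*(-5)*x = 3/5 + x)
r(N, m) = 4/(-5 + m/25) (r(N, m) = 4/(-6 + (N/N + m/(44 - 19))) = 4/(-6 + (1 + m/25)) = 4/(-5 + m/25))
(-11493 + r(G(-11), -145))*(20963 - 2527) = (-11493 + 100/(-125 - 145))*(20963 - 2527) = (-11493 + 100/(-270))*18436 = (-11493 + 100*(-1/270))*18436 = (-11493 - 10/27)*18436 = -310321/27*18436 = -5721077956/27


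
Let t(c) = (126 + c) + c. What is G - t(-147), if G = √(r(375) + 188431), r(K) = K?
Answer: 168 + √188806 ≈ 602.52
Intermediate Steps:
t(c) = 126 + 2*c
G = √188806 (G = √(375 + 188431) = √188806 ≈ 434.52)
G - t(-147) = √188806 - (126 + 2*(-147)) = √188806 - (126 - 294) = √188806 - 1*(-168) = √188806 + 168 = 168 + √188806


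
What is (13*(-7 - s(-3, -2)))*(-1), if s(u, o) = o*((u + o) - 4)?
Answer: 325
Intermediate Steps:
s(u, o) = o*(-4 + o + u) (s(u, o) = o*((o + u) - 4) = o*(-4 + o + u))
(13*(-7 - s(-3, -2)))*(-1) = (13*(-7 - (-2)*(-4 - 2 - 3)))*(-1) = (13*(-7 - (-2)*(-9)))*(-1) = (13*(-7 - 1*18))*(-1) = (13*(-7 - 18))*(-1) = (13*(-25))*(-1) = -325*(-1) = 325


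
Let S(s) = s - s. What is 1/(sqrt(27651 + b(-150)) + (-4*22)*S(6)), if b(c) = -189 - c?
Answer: sqrt(767)/4602 ≈ 0.0060180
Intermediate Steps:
S(s) = 0
1/(sqrt(27651 + b(-150)) + (-4*22)*S(6)) = 1/(sqrt(27651 + (-189 - 1*(-150))) - 4*22*0) = 1/(sqrt(27651 + (-189 + 150)) - 88*0) = 1/(sqrt(27651 - 39) + 0) = 1/(sqrt(27612) + 0) = 1/(6*sqrt(767) + 0) = 1/(6*sqrt(767)) = sqrt(767)/4602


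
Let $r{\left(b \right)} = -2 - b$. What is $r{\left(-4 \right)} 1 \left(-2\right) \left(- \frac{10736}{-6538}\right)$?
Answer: $- \frac{21472}{3269} \approx -6.5684$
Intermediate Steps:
$r{\left(-4 \right)} 1 \left(-2\right) \left(- \frac{10736}{-6538}\right) = \left(-2 - -4\right) 1 \left(-2\right) \left(- \frac{10736}{-6538}\right) = \left(-2 + 4\right) 1 \left(-2\right) \left(\left(-10736\right) \left(- \frac{1}{6538}\right)\right) = 2 \cdot 1 \left(-2\right) \frac{5368}{3269} = 2 \left(-2\right) \frac{5368}{3269} = \left(-4\right) \frac{5368}{3269} = - \frac{21472}{3269}$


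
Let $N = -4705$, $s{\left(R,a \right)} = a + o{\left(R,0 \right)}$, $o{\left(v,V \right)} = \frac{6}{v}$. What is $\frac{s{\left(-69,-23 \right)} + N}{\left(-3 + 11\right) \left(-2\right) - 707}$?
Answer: $\frac{108746}{16629} \approx 6.5395$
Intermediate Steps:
$s{\left(R,a \right)} = a + \frac{6}{R}$
$\frac{s{\left(-69,-23 \right)} + N}{\left(-3 + 11\right) \left(-2\right) - 707} = \frac{\left(-23 + \frac{6}{-69}\right) - 4705}{\left(-3 + 11\right) \left(-2\right) - 707} = \frac{\left(-23 + 6 \left(- \frac{1}{69}\right)\right) - 4705}{8 \left(-2\right) - 707} = \frac{\left(-23 - \frac{2}{23}\right) - 4705}{-16 - 707} = \frac{- \frac{531}{23} - 4705}{-723} = \left(- \frac{108746}{23}\right) \left(- \frac{1}{723}\right) = \frac{108746}{16629}$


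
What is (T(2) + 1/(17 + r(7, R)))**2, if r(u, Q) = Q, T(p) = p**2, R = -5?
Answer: 2401/144 ≈ 16.674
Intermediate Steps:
(T(2) + 1/(17 + r(7, R)))**2 = (2**2 + 1/(17 - 5))**2 = (4 + 1/12)**2 = (49/12)**2 = 2401/144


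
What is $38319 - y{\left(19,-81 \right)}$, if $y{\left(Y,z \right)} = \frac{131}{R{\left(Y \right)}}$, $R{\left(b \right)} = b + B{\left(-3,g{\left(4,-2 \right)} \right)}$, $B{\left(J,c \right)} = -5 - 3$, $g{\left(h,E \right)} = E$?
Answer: $\frac{421378}{11} \approx 38307.0$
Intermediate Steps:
$B{\left(J,c \right)} = -8$ ($B{\left(J,c \right)} = -5 - 3 = -8$)
$R{\left(b \right)} = -8 + b$ ($R{\left(b \right)} = b - 8 = -8 + b$)
$y{\left(Y,z \right)} = \frac{131}{-8 + Y}$
$38319 - y{\left(19,-81 \right)} = 38319 - \frac{131}{-8 + 19} = 38319 - \frac{131}{11} = \frac{421378}{11}$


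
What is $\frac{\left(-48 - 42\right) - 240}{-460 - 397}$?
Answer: $\frac{330}{857} \approx 0.38506$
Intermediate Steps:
$\frac{\left(-48 - 42\right) - 240}{-460 - 397} = \frac{\left(-48 - 42\right) - 240}{-857} = \left(-90 - 240\right) \left(- \frac{1}{857}\right) = \left(-330\right) \left(- \frac{1}{857}\right) = \frac{330}{857}$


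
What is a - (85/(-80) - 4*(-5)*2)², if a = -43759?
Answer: -11590433/256 ≈ -45275.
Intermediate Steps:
a - (85/(-80) - 4*(-5)*2)² = -43759 - (85/(-80) - 4*(-5)*2)² = -43759 - (85*(-1/80) + 20*2)² = -43759 - (-17/16 + 40)² = -43759 - (623/16)² = -43759 - 1*388129/256 = -43759 - 388129/256 = -11590433/256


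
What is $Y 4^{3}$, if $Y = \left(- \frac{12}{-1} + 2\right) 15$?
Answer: $13440$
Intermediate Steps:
$Y = 210$ ($Y = \left(\left(-12\right) \left(-1\right) + 2\right) 15 = \left(12 + 2\right) 15 = 14 \cdot 15 = 210$)
$Y 4^{3} = 210 \cdot 4^{3} = 210 \cdot 64 = 13440$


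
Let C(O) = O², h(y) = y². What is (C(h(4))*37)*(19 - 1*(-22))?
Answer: 388352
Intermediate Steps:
(C(h(4))*37)*(19 - 1*(-22)) = ((4²)²*37)*(19 - 1*(-22)) = (16²*37)*(19 + 22) = (256*37)*41 = 9472*41 = 388352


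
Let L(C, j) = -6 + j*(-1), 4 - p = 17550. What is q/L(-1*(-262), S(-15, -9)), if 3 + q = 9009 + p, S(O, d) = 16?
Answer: 4270/11 ≈ 388.18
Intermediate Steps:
p = -17546 (p = 4 - 1*17550 = 4 - 17550 = -17546)
q = -8540 (q = -3 + (9009 - 17546) = -3 - 8537 = -8540)
L(C, j) = -6 - j
q/L(-1*(-262), S(-15, -9)) = -8540/(-6 - 1*16) = -8540/(-6 - 16) = -8540/(-22) = -8540*(-1/22) = 4270/11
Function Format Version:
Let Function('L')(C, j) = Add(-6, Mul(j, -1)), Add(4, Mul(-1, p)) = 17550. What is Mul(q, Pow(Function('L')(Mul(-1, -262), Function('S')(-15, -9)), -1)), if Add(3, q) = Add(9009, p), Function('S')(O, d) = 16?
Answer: Rational(4270, 11) ≈ 388.18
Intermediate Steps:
p = -17546 (p = Add(4, Mul(-1, 17550)) = Add(4, -17550) = -17546)
q = -8540 (q = Add(-3, Add(9009, -17546)) = Add(-3, -8537) = -8540)
Function('L')(C, j) = Add(-6, Mul(-1, j))
Mul(q, Pow(Function('L')(Mul(-1, -262), Function('S')(-15, -9)), -1)) = Mul(-8540, Pow(Add(-6, Mul(-1, 16)), -1)) = Mul(-8540, Pow(Add(-6, -16), -1)) = Mul(-8540, Pow(-22, -1)) = Mul(-8540, Rational(-1, 22)) = Rational(4270, 11)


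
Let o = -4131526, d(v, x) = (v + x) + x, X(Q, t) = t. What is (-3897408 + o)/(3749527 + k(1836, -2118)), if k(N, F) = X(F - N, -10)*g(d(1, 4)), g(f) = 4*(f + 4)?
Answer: -8028934/3749007 ≈ -2.1416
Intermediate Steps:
d(v, x) = v + 2*x
g(f) = 16 + 4*f (g(f) = 4*(4 + f) = 16 + 4*f)
k(N, F) = -520 (k(N, F) = -10*(16 + 4*(1 + 2*4)) = -10*(16 + 4*(1 + 8)) = -10*(16 + 4*9) = -10*(16 + 36) = -10*52 = -520)
(-3897408 + o)/(3749527 + k(1836, -2118)) = (-3897408 - 4131526)/(3749527 - 520) = -8028934/3749007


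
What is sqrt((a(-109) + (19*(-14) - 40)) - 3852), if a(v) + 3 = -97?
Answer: I*sqrt(4258) ≈ 65.253*I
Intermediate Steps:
a(v) = -100 (a(v) = -3 - 97 = -100)
sqrt((a(-109) + (19*(-14) - 40)) - 3852) = sqrt((-100 + (19*(-14) - 40)) - 3852) = sqrt((-100 + (-266 - 40)) - 3852) = sqrt((-100 - 306) - 3852) = sqrt(-406 - 3852) = sqrt(-4258) = I*sqrt(4258)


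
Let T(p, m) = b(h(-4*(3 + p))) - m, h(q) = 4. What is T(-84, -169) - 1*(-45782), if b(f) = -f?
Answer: 45947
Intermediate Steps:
T(p, m) = -4 - m (T(p, m) = -1*4 - m = -4 - m)
T(-84, -169) - 1*(-45782) = (-4 - 1*(-169)) - 1*(-45782) = (-4 + 169) + 45782 = 165 + 45782 = 45947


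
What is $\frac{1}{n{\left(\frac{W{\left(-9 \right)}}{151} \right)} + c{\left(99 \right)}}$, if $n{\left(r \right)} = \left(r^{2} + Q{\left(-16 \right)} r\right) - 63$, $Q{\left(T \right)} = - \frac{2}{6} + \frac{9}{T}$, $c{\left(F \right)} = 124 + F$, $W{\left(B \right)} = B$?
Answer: $\frac{364816}{58391335} \approx 0.0062478$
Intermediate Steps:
$Q{\left(T \right)} = - \frac{1}{3} + \frac{9}{T}$ ($Q{\left(T \right)} = \left(-2\right) \frac{1}{6} + \frac{9}{T} = - \frac{1}{3} + \frac{9}{T}$)
$n{\left(r \right)} = -63 + r^{2} - \frac{43 r}{48}$ ($n{\left(r \right)} = \left(r^{2} + \frac{27 - -16}{3 \left(-16\right)} r\right) - 63 = \left(r^{2} + \frac{1}{3} \left(- \frac{1}{16}\right) \left(27 + 16\right) r\right) - 63 = \left(r^{2} + \frac{1}{3} \left(- \frac{1}{16}\right) 43 r\right) - 63 = \left(r^{2} - \frac{43 r}{48}\right) - 63 = -63 + r^{2} - \frac{43 r}{48}$)
$\frac{1}{n{\left(\frac{W{\left(-9 \right)}}{151} \right)} + c{\left(99 \right)}} = \frac{1}{\left(-63 + \left(- \frac{9}{151}\right)^{2} - \frac{43 \left(- \frac{9}{151}\right)}{48}\right) + \left(124 + 99\right)} = \frac{1}{\left(-63 + \left(\left(-9\right) \frac{1}{151}\right)^{2} - \frac{43 \left(\left(-9\right) \frac{1}{151}\right)}{48}\right) + 223} = \frac{1}{\left(-63 + \left(- \frac{9}{151}\right)^{2} - - \frac{129}{2416}\right) + 223} = \frac{1}{\left(-63 + \frac{81}{22801} + \frac{129}{2416}\right) + 223} = \frac{1}{- \frac{22962633}{364816} + 223} = \frac{1}{\frac{58391335}{364816}} = \frac{364816}{58391335}$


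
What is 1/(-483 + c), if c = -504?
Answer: -1/987 ≈ -0.0010132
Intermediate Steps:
1/(-483 + c) = 1/(-483 - 504) = 1/(-987) = -1/987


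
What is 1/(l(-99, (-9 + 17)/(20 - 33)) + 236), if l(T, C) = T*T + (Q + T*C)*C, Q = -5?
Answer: 169/1690437 ≈ 9.9974e-5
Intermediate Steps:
l(T, C) = T² + C*(-5 + C*T) (l(T, C) = T*T + (-5 + T*C)*C = T² + (-5 + C*T)*C = T² + C*(-5 + C*T))
1/(l(-99, (-9 + 17)/(20 - 33)) + 236) = 1/(((-99)² - 5*(-9 + 17)/(20 - 33) - 99*(-9 + 17)²/(20 - 33)²) + 236) = 1/((9801 - 40/(-13) - 99*(8/(-13))²) + 236) = 1/((9801 - 40*(-1)/13 - 99*(8*(-1/13))²) + 236) = 1/((9801 - 5*(-8/13) - 99*(-8/13)²) + 236) = 1/((9801 + 40/13 - 99*64/169) + 236) = 1/((9801 + 40/13 - 6336/169) + 236) = 1/(1650553/169 + 236) = 1/(1690437/169) = 169/1690437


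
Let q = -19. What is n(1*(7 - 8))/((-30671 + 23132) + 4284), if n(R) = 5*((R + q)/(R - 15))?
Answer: -5/2604 ≈ -0.0019201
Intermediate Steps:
n(R) = 5*(-19 + R)/(-15 + R) (n(R) = 5*((R - 19)/(R - 15)) = 5*((-19 + R)/(-15 + R)) = 5*(-19 + R)/(-15 + R))
n(1*(7 - 8))/((-30671 + 23132) + 4284) = (5*(-19 + 1*(7 - 8))/(-15 + 1*(7 - 8)))/((-30671 + 23132) + 4284) = (5*(-19 + 1*(-1))/(-15 + 1*(-1)))/(-7539 + 4284) = (5*(-19 - 1)/(-15 - 1))/(-3255) = (5*(-20)/(-16))*(-1/3255) = (5*(-1/16)*(-20))*(-1/3255) = (25/4)*(-1/3255) = -5/2604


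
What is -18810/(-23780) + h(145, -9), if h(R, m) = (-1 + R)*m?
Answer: -3080007/2378 ≈ -1295.2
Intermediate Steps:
h(R, m) = m*(-1 + R)
-18810/(-23780) + h(145, -9) = -18810/(-23780) - 9*(-1 + 145) = -18810*(-1/23780) - 9*144 = 1881/2378 - 1296 = -3080007/2378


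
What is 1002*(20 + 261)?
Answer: 281562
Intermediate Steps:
1002*(20 + 261) = 1002*281 = 281562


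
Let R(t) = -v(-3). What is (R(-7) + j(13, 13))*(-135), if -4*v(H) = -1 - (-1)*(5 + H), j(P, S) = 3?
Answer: -1755/4 ≈ -438.75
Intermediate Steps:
v(H) = -1 - H/4 (v(H) = -(-1 - (-1)*(5 + H))/4 = -(-1 - (-5 - H))/4 = -(-1 + (5 + H))/4 = -(4 + H)/4 = -1 - H/4)
R(t) = 1/4 (R(t) = -(-1 - 1/4*(-3)) = -(-1 + 3/4) = -1*(-1/4) = 1/4)
(R(-7) + j(13, 13))*(-135) = (1/4 + 3)*(-135) = (13/4)*(-135) = -1755/4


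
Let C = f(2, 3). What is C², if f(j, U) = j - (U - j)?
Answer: 1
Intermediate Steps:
f(j, U) = -U + 2*j (f(j, U) = j + (j - U) = -U + 2*j)
C = 1 (C = -1*3 + 2*2 = -3 + 4 = 1)
C² = 1² = 1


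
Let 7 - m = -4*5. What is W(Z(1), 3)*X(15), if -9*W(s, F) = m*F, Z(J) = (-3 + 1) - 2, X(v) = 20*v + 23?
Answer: -2907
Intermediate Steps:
m = 27 (m = 7 - (-4)*5 = 7 - 1*(-20) = 7 + 20 = 27)
X(v) = 23 + 20*v
Z(J) = -4 (Z(J) = -2 - 2 = -4)
W(s, F) = -3*F
W(Z(1), 3)*X(15) = (-3*3)*(23 + 20*15) = -9*(23 + 300) = -9*323 = -2907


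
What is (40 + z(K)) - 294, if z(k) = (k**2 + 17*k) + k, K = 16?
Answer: 290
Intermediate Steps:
z(k) = k**2 + 18*k
(40 + z(K)) - 294 = (40 + 16*(18 + 16)) - 294 = (40 + 16*34) - 294 = (40 + 544) - 294 = 584 - 294 = 290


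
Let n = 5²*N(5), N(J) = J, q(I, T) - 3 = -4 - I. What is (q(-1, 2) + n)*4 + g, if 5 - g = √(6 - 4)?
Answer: 505 - √2 ≈ 503.59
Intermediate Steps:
q(I, T) = -1 - I (q(I, T) = 3 + (-4 - I) = -1 - I)
g = 5 - √2 (g = 5 - √(6 - 4) = 5 - √2 ≈ 3.5858)
n = 125 (n = 5²*5 = 25*5 = 125)
(q(-1, 2) + n)*4 + g = ((-1 - 1*(-1)) + 125)*4 + (5 - √2) = ((-1 + 1) + 125)*4 + (5 - √2) = (0 + 125)*4 + (5 - √2) = 125*4 + (5 - √2) = 500 + (5 - √2) = 505 - √2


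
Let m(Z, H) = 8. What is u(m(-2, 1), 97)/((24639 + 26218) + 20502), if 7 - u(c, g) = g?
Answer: -90/71359 ≈ -0.0012612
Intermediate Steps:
u(c, g) = 7 - g
u(m(-2, 1), 97)/((24639 + 26218) + 20502) = (7 - 1*97)/((24639 + 26218) + 20502) = (7 - 97)/(50857 + 20502) = -90/71359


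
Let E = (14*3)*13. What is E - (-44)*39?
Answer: 2262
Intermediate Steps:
E = 546 (E = 42*13 = 546)
E - (-44)*39 = 546 - (-44)*39 = 546 - 1*(-1716) = 546 + 1716 = 2262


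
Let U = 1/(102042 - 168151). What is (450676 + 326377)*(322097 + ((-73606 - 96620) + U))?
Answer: 7801643153942714/66109 ≈ 1.1801e+11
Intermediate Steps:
U = -1/66109 (U = 1/(-66109) = -1/66109 ≈ -1.5127e-5)
(450676 + 326377)*(322097 + ((-73606 - 96620) + U)) = (450676 + 326377)*(322097 + ((-73606 - 96620) - 1/66109)) = 777053*(322097 + (-170226 - 1/66109)) = 777053*(322097 - 11253470635/66109) = 777053*(10040039938/66109) = 7801643153942714/66109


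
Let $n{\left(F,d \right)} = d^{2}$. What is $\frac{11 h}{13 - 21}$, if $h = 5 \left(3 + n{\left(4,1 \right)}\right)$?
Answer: $- \frac{55}{2} \approx -27.5$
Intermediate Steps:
$h = 20$ ($h = 5 \left(3 + 1^{2}\right) = 5 \left(3 + 1\right) = 5 \cdot 4 = 20$)
$\frac{11 h}{13 - 21} = \frac{11 \cdot 20}{13 - 21} = \frac{220}{-8} = 220 \left(- \frac{1}{8}\right) = - \frac{55}{2}$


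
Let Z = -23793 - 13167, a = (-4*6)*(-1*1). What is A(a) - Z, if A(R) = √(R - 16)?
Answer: 36960 + 2*√2 ≈ 36963.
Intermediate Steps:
a = 24 (a = -24*(-1) = 24)
Z = -36960
A(R) = √(-16 + R)
A(a) - Z = √(-16 + 24) - 1*(-36960) = √8 + 36960 = 2*√2 + 36960 = 36960 + 2*√2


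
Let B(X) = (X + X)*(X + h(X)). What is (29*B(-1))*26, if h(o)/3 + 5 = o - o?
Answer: 24128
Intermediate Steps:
h(o) = -15 (h(o) = -15 + 3*(o - o) = -15 + 3*0 = -15 + 0 = -15)
B(X) = 2*X*(-15 + X) (B(X) = (X + X)*(X - 15) = (2*X)*(-15 + X) = 2*X*(-15 + X))
(29*B(-1))*26 = (29*(2*(-1)*(-15 - 1)))*26 = (29*(2*(-1)*(-16)))*26 = (29*32)*26 = 928*26 = 24128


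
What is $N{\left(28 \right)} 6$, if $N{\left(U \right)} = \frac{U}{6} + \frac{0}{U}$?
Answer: $28$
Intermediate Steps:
$N{\left(U \right)} = \frac{U}{6}$ ($N{\left(U \right)} = U \frac{1}{6} + 0 = \frac{U}{6} + 0 = \frac{U}{6}$)
$N{\left(28 \right)} 6 = \frac{1}{6} \cdot 28 \cdot 6 = \frac{14}{3} \cdot 6 = 28$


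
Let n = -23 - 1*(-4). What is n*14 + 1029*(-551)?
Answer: -567245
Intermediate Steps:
n = -19 (n = -23 + 4 = -19)
n*14 + 1029*(-551) = -19*14 + 1029*(-551) = -266 - 566979 = -567245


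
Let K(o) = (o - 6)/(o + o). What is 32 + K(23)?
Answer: 1489/46 ≈ 32.370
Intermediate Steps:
K(o) = (-6 + o)/(2*o) (K(o) = (-6 + o)/((2*o)) = (-6 + o)*(1/(2*o)) = (-6 + o)/(2*o))
32 + K(23) = 32 + (1/2)*(-6 + 23)/23 = 32 + (1/2)*(1/23)*17 = 32 + 17/46 = 1489/46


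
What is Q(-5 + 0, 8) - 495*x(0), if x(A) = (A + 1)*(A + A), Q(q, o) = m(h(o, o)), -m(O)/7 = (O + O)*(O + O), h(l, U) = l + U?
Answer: -7168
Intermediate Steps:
h(l, U) = U + l
m(O) = -28*O² (m(O) = -7*(O + O)*(O + O) = -7*2*O*2*O = -28*O²)
Q(q, o) = -112*o² (Q(q, o) = -28*(o + o)² = -28*4*o² = -112*o²)
x(A) = 2*A*(1 + A) (x(A) = (1 + A)*(2*A) = 2*A*(1 + A))
Q(-5 + 0, 8) - 495*x(0) = -112*8² - 990*0*(1 + 0) = -112*64 - 990*0 = -7168 - 495*0 = -7168 + 0 = -7168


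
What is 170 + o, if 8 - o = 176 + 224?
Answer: -222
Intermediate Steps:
o = -392 (o = 8 - (176 + 224) = 8 - 1*400 = 8 - 400 = -392)
170 + o = 170 - 392 = -222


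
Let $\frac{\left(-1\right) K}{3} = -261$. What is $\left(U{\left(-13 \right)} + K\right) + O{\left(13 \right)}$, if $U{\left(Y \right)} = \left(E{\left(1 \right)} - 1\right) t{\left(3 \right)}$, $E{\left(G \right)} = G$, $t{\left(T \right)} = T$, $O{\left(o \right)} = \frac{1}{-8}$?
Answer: $\frac{6263}{8} \approx 782.88$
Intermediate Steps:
$K = 783$ ($K = \left(-3\right) \left(-261\right) = 783$)
$O{\left(o \right)} = - \frac{1}{8}$
$U{\left(Y \right)} = 0$ ($U{\left(Y \right)} = \left(1 - 1\right) 3 = 0 \cdot 3 = 0$)
$\left(U{\left(-13 \right)} + K\right) + O{\left(13 \right)} = \left(0 + 783\right) - \frac{1}{8} = 783 - \frac{1}{8} = \frac{6263}{8}$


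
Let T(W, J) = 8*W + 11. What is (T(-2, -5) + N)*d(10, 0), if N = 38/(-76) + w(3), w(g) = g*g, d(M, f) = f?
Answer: 0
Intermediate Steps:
w(g) = g²
N = 17/2 (N = 38/(-76) + 3² = 38*(-1/76) + 9 = -½ + 9 = 17/2 ≈ 8.5000)
T(W, J) = 11 + 8*W
(T(-2, -5) + N)*d(10, 0) = ((11 + 8*(-2)) + 17/2)*0 = ((11 - 16) + 17/2)*0 = (-5 + 17/2)*0 = (7/2)*0 = 0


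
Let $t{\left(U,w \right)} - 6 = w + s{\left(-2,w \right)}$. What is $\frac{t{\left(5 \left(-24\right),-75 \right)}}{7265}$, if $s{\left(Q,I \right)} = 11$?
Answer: $- \frac{58}{7265} \approx -0.0079835$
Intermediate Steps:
$t{\left(U,w \right)} = 17 + w$ ($t{\left(U,w \right)} = 6 + \left(w + 11\right) = 6 + \left(11 + w\right) = 17 + w$)
$\frac{t{\left(5 \left(-24\right),-75 \right)}}{7265} = \frac{17 - 75}{7265} = \left(-58\right) \frac{1}{7265} = - \frac{58}{7265}$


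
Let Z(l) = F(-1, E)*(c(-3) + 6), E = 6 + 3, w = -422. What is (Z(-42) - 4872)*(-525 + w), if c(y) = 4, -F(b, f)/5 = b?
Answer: 4566434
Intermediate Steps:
E = 9
F(b, f) = -5*b
Z(l) = 50 (Z(l) = (-5*(-1))*(4 + 6) = 5*10 = 50)
(Z(-42) - 4872)*(-525 + w) = (50 - 4872)*(-525 - 422) = -4822*(-947) = 4566434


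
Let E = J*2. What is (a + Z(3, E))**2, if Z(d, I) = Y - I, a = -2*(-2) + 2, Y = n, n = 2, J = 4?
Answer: 0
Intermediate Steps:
Y = 2
a = 6 (a = 4 + 2 = 6)
E = 8 (E = 4*2 = 8)
Z(d, I) = 2 - I
(a + Z(3, E))**2 = (6 + (2 - 1*8))**2 = (6 + (2 - 8))**2 = (6 - 6)**2 = 0**2 = 0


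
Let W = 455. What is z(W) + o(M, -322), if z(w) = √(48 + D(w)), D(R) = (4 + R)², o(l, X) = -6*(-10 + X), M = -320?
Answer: 1992 + √210729 ≈ 2451.1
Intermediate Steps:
o(l, X) = 60 - 6*X
z(w) = √(48 + (4 + w)²)
z(W) + o(M, -322) = √(48 + (4 + 455)²) + (60 - 6*(-322)) = √(48 + 459²) + (60 + 1932) = √(48 + 210681) + 1992 = √210729 + 1992 = 1992 + √210729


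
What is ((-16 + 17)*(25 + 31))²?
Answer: 3136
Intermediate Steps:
((-16 + 17)*(25 + 31))² = (1*56)² = 56² = 3136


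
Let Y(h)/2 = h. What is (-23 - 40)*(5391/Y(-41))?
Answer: 339633/82 ≈ 4141.9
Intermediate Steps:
Y(h) = 2*h
(-23 - 40)*(5391/Y(-41)) = (-23 - 40)*(5391/((2*(-41)))) = -339633/(-82) = -339633*(-1)/82 = -63*(-5391/82) = 339633/82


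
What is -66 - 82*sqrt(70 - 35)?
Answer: -66 - 82*sqrt(35) ≈ -551.12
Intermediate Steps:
-66 - 82*sqrt(70 - 35) = -66 - 82*sqrt(35)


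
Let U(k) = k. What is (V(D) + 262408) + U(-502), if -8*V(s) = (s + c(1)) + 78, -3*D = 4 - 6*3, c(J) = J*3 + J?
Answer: 1571371/6 ≈ 2.6190e+5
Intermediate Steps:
c(J) = 4*J (c(J) = 3*J + J = 4*J)
D = 14/3 (D = -(4 - 6*3)/3 = -(4 - 18)/3 = -1/3*(-14) = 14/3 ≈ 4.6667)
V(s) = -41/4 - s/8 (V(s) = -((s + 4*1) + 78)/8 = -((s + 4) + 78)/8 = -((4 + s) + 78)/8 = -(82 + s)/8 = -41/4 - s/8)
(V(D) + 262408) + U(-502) = ((-41/4 - 1/8*14/3) + 262408) - 502 = ((-41/4 - 7/12) + 262408) - 502 = (-65/6 + 262408) - 502 = 1574383/6 - 502 = 1571371/6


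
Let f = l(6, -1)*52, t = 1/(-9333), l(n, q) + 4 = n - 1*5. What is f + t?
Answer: -1455949/9333 ≈ -156.00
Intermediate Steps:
l(n, q) = -9 + n (l(n, q) = -4 + (n - 1*5) = -4 + (n - 5) = -4 + (-5 + n) = -9 + n)
t = -1/9333 ≈ -0.00010715
f = -156 (f = (-9 + 6)*52 = -3*52 = -156)
f + t = -156 - 1/9333 = -1455949/9333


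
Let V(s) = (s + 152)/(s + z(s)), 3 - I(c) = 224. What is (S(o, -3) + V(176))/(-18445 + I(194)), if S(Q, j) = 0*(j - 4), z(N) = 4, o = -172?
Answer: -41/419985 ≈ -9.7623e-5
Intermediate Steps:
I(c) = -221 (I(c) = 3 - 1*224 = 3 - 224 = -221)
S(Q, j) = 0 (S(Q, j) = 0*(-4 + j) = 0)
V(s) = (152 + s)/(4 + s) (V(s) = (s + 152)/(s + 4) = (152 + s)/(4 + s))
(S(o, -3) + V(176))/(-18445 + I(194)) = (0 + (152 + 176)/(4 + 176))/(-18445 - 221) = (0 + 328/180)/(-18666) = (0 + (1/180)*328)*(-1/18666) = (0 + 82/45)*(-1/18666) = (82/45)*(-1/18666) = -41/419985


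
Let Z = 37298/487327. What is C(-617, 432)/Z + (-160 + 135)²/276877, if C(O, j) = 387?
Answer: 52217793131723/10326958346 ≈ 5056.5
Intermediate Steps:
Z = 37298/487327 (Z = 37298*(1/487327) = 37298/487327 ≈ 0.076536)
C(-617, 432)/Z + (-160 + 135)²/276877 = 387/(37298/487327) + (-160 + 135)²/276877 = 387*(487327/37298) + (-25)²*(1/276877) = 188595549/37298 + 625*(1/276877) = 188595549/37298 + 625/276877 = 52217793131723/10326958346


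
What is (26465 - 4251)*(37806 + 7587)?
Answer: 1008360102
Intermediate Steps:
(26465 - 4251)*(37806 + 7587) = 22214*45393 = 1008360102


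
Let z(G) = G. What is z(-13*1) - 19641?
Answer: -19654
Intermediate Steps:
z(-13*1) - 19641 = -13*1 - 19641 = -13 - 19641 = -19654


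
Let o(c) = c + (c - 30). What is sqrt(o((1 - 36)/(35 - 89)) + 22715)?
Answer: sqrt(1837590)/9 ≈ 150.62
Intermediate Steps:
o(c) = -30 + 2*c (o(c) = c + (-30 + c) = -30 + 2*c)
sqrt(o((1 - 36)/(35 - 89)) + 22715) = sqrt((-30 + 2*((1 - 36)/(35 - 89))) + 22715) = sqrt((-30 + 2*(-35/(-54))) + 22715) = sqrt((-30 + 2*(-35*(-1/54))) + 22715) = sqrt((-30 + 2*(35/54)) + 22715) = sqrt((-30 + 35/27) + 22715) = sqrt(-775/27 + 22715) = sqrt(612530/27) = sqrt(1837590)/9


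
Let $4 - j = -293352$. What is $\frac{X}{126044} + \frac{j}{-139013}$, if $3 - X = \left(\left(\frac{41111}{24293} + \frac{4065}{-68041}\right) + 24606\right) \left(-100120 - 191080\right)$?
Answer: $\frac{235209195679516833366325}{4137436970704721348} \approx 56849.0$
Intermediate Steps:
$j = 293356$ ($j = 4 - -293352 = 4 + 293352 = 293356$)
$X = \frac{11844399356436980839}{1652920013}$ ($X = 3 - \left(\left(\frac{41111}{24293} + \frac{4065}{-68041}\right) + 24606\right) \left(-100120 - 191080\right) = 3 - \left(\left(41111 \cdot \frac{1}{24293} + 4065 \left(- \frac{1}{68041}\right)\right) + 24606\right) \left(-291200\right) = 3 - \left(\left(\frac{41111}{24293} - \frac{4065}{68041}\right) + 24606\right) \left(-291200\right) = 3 - \left(\frac{2698482506}{1652920013} + 24606\right) \left(-291200\right) = 3 - \frac{40674448322384}{1652920013} \left(-291200\right) = 3 - - \frac{11844399351478220800}{1652920013} = 3 + \frac{11844399351478220800}{1652920013} = \frac{11844399356436980839}{1652920013} \approx 7.1657 \cdot 10^{9}$)
$\frac{X}{126044} + \frac{j}{-139013} = \frac{11844399356436980839}{1652920013 \cdot 126044} + \frac{293356}{-139013} = \frac{11844399356436980839}{1652920013} \cdot \frac{1}{126044} + 293356 \left(- \frac{1}{139013}\right) = \frac{11844399356436980839}{208340650118572} - \frac{41908}{19859} = \frac{235209195679516833366325}{4137436970704721348}$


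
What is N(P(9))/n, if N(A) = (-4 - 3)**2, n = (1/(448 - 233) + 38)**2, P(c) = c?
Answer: 2265025/66765241 ≈ 0.033925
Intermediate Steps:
n = 66765241/46225 (n = (1/215 + 38)**2 = (8171/215)**2 = 66765241/46225 ≈ 1444.4)
N(A) = 49 (N(A) = (-7)**2 = 49)
N(P(9))/n = 49/(66765241/46225) = 49*(46225/66765241) = 2265025/66765241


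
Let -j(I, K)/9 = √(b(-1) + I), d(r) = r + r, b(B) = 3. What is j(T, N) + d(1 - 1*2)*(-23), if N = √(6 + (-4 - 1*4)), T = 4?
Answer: 46 - 9*√7 ≈ 22.188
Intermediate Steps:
d(r) = 2*r
N = I*√2 (N = √(6 + (-4 - 4)) = √(6 - 8) = √(-2) = I*√2 ≈ 1.4142*I)
j(I, K) = -9*√(3 + I)
j(T, N) + d(1 - 1*2)*(-23) = -9*√(3 + 4) + (2*(1 - 1*2))*(-23) = -9*√7 + (2*(1 - 2))*(-23) = -9*√7 + (2*(-1))*(-23) = -9*√7 - 2*(-23) = -9*√7 + 46 = 46 - 9*√7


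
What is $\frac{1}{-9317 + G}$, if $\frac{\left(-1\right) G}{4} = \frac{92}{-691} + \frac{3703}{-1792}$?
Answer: $- \frac{44224}{411645917} \approx -0.00010743$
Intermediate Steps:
$G = \frac{389091}{44224}$ ($G = - 4 \left(\frac{92}{-691} + \frac{3703}{-1792}\right) = - 4 \left(92 \left(- \frac{1}{691}\right) + 3703 \left(- \frac{1}{1792}\right)\right) = - 4 \left(- \frac{92}{691} - \frac{529}{256}\right) = \left(-4\right) \left(- \frac{389091}{176896}\right) = \frac{389091}{44224} \approx 8.7982$)
$\frac{1}{-9317 + G} = \frac{1}{-9317 + \frac{389091}{44224}} = \frac{1}{- \frac{411645917}{44224}} = - \frac{44224}{411645917}$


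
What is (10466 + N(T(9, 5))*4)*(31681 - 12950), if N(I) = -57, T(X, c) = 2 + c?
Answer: 191767978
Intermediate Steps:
(10466 + N(T(9, 5))*4)*(31681 - 12950) = (10466 - 57*4)*(31681 - 12950) = (10466 - 228)*18731 = 10238*18731 = 191767978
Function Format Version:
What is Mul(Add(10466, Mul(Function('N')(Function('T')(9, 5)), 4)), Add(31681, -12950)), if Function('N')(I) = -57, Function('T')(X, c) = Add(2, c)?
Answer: 191767978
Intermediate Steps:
Mul(Add(10466, Mul(Function('N')(Function('T')(9, 5)), 4)), Add(31681, -12950)) = Mul(Add(10466, Mul(-57, 4)), Add(31681, -12950)) = Mul(Add(10466, -228), 18731) = Mul(10238, 18731) = 191767978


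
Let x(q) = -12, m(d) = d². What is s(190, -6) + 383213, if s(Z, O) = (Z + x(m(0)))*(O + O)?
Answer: 381077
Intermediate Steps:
s(Z, O) = 2*O*(-12 + Z) (s(Z, O) = (Z - 12)*(O + O) = (-12 + Z)*(2*O) = 2*O*(-12 + Z))
s(190, -6) + 383213 = 2*(-6)*(-12 + 190) + 383213 = 2*(-6)*178 + 383213 = -2136 + 383213 = 381077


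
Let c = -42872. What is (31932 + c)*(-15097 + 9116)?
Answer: 65432140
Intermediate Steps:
(31932 + c)*(-15097 + 9116) = (31932 - 42872)*(-15097 + 9116) = -10940*(-5981) = 65432140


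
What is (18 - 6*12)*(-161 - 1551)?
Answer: 92448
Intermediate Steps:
(18 - 6*12)*(-161 - 1551) = (18 - 72)*(-1712) = -54*(-1712) = 92448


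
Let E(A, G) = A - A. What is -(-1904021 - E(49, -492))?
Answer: 1904021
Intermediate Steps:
E(A, G) = 0
-(-1904021 - E(49, -492)) = -(-1904021 - 1*0) = -(-1904021 + 0) = -1*(-1904021) = 1904021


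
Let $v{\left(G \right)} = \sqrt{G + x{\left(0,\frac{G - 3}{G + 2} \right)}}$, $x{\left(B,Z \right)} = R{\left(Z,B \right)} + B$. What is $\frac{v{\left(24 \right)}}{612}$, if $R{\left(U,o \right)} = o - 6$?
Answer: $\frac{\sqrt{2}}{204} \approx 0.0069324$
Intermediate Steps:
$R{\left(U,o \right)} = -6 + o$ ($R{\left(U,o \right)} = o - 6 = -6 + o$)
$x{\left(B,Z \right)} = -6 + 2 B$ ($x{\left(B,Z \right)} = \left(-6 + B\right) + B = -6 + 2 B$)
$v{\left(G \right)} = \sqrt{-6 + G}$ ($v{\left(G \right)} = \sqrt{G + \left(-6 + 2 \cdot 0\right)} = \sqrt{G + \left(-6 + 0\right)} = \sqrt{G - 6} = \sqrt{-6 + G}$)
$\frac{v{\left(24 \right)}}{612} = \frac{\sqrt{-6 + 24}}{612} = \sqrt{18} \cdot \frac{1}{612} = 3 \sqrt{2} \cdot \frac{1}{612} = \frac{\sqrt{2}}{204}$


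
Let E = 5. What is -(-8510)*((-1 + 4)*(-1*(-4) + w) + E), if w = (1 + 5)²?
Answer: 1063750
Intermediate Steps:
w = 36 (w = 6² = 36)
-(-8510)*((-1 + 4)*(-1*(-4) + w) + E) = -(-8510)*((-1 + 4)*(-1*(-4) + 36) + 5) = -(-8510)*(3*(4 + 36) + 5) = -(-8510)*(3*40 + 5) = -(-8510)*(120 + 5) = -(-8510)*125 = -1702*(-625) = 1063750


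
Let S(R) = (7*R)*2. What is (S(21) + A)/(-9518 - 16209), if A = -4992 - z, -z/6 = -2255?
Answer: 18228/25727 ≈ 0.70852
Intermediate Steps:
z = 13530 (z = -6*(-2255) = 13530)
S(R) = 14*R
A = -18522 (A = -4992 - 1*13530 = -4992 - 13530 = -18522)
(S(21) + A)/(-9518 - 16209) = (14*21 - 18522)/(-9518 - 16209) = (294 - 18522)/(-25727) = -18228*(-1/25727) = 18228/25727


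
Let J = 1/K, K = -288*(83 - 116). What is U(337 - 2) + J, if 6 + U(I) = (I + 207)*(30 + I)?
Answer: 1880119297/9504 ≈ 1.9782e+5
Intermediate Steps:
K = 9504 (K = -288*(-33) = 9504)
U(I) = -6 + (30 + I)*(207 + I) (U(I) = -6 + (I + 207)*(30 + I) = -6 + (207 + I)*(30 + I) = -6 + (30 + I)*(207 + I))
J = 1/9504 ≈ 0.00010522
U(337 - 2) + J = (6204 + (337 - 2)² + 237*(337 - 2)) + 1/9504 = (6204 + 335² + 237*335) + 1/9504 = (6204 + 112225 + 79395) + 1/9504 = 197824 + 1/9504 = 1880119297/9504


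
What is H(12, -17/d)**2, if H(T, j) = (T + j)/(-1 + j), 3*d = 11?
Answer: 6561/3844 ≈ 1.7068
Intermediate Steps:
d = 11/3 (d = (1/3)*11 = 11/3 ≈ 3.6667)
H(T, j) = (T + j)/(-1 + j)
H(12, -17/d)**2 = ((12 - 17/11/3)/(-1 - 17/11/3))**2 = ((12 - 17*3/11)/(-1 - 17*3/11))**2 = ((12 - 51/11)/(-1 - 51/11))**2 = ((81/11)/(-62/11))**2 = (-11/62*81/11)**2 = (-81/62)**2 = 6561/3844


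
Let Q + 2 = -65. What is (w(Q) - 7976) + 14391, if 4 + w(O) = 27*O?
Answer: 4602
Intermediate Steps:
Q = -67 (Q = -2 - 65 = -67)
w(O) = -4 + 27*O
(w(Q) - 7976) + 14391 = ((-4 + 27*(-67)) - 7976) + 14391 = ((-4 - 1809) - 7976) + 14391 = (-1813 - 7976) + 14391 = -9789 + 14391 = 4602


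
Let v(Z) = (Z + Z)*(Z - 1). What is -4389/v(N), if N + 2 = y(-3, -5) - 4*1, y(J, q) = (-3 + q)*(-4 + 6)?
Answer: -399/92 ≈ -4.3370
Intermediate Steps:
y(J, q) = -6 + 2*q (y(J, q) = (-3 + q)*2 = -6 + 2*q)
N = -22 (N = -2 + ((-6 + 2*(-5)) - 4*1) = -2 + ((-6 - 10) - 4) = -2 + (-16 - 4) = -2 - 20 = -22)
v(Z) = 2*Z*(-1 + Z) (v(Z) = (2*Z)*(-1 + Z) = 2*Z*(-1 + Z))
-4389/v(N) = -4389*(-1/(44*(-1 - 22))) = -4389/(2*(-22)*(-23)) = -4389/1012 = -4389*1/1012 = -399/92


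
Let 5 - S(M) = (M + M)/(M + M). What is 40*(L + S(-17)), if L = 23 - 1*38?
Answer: -440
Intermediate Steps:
L = -15 (L = 23 - 38 = -15)
S(M) = 4 (S(M) = 5 - (M + M)/(M + M) = 5 - 2*M/(2*M) = 5 - 2*M*1/(2*M) = 5 - 1*1 = 5 - 1 = 4)
40*(L + S(-17)) = 40*(-15 + 4) = 40*(-11) = -440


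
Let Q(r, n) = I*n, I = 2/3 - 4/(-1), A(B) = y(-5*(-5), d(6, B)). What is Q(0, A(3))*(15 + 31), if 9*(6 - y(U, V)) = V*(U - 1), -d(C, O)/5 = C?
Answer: 55384/3 ≈ 18461.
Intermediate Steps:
d(C, O) = -5*C
y(U, V) = 6 - V*(-1 + U)/9 (y(U, V) = 6 - V*(U - 1)/9 = 6 - V*(-1 + U)/9)
A(B) = 86 (A(B) = 6 + (-5*6)/9 - (-5*(-5))*(-5*6)/9 = 6 + (⅑)*(-30) - ⅑*25*(-30) = 6 - 10/3 + 250/3 = 86)
I = 14/3 (I = 2*(⅓) - 4*(-1) = ⅔ + 4 = 14/3 ≈ 4.6667)
Q(r, n) = 14*n/3
Q(0, A(3))*(15 + 31) = ((14/3)*86)*(15 + 31) = (1204/3)*46 = 55384/3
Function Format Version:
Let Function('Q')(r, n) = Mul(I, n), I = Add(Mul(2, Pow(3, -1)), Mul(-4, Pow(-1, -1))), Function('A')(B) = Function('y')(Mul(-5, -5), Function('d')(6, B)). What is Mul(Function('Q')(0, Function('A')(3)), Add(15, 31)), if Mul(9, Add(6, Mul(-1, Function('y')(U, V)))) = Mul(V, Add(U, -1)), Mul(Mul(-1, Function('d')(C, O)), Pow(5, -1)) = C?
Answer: Rational(55384, 3) ≈ 18461.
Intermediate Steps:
Function('d')(C, O) = Mul(-5, C)
Function('y')(U, V) = Add(6, Mul(Rational(-1, 9), V, Add(-1, U))) (Function('y')(U, V) = Add(6, Mul(Rational(-1, 9), Mul(V, Add(U, -1)))) = Add(6, Mul(Rational(-1, 9), Mul(V, Add(-1, U)))) = Add(6, Mul(Rational(-1, 9), V, Add(-1, U))))
Function('A')(B) = 86 (Function('A')(B) = Add(6, Mul(Rational(1, 9), Mul(-5, 6)), Mul(Rational(-1, 9), Mul(-5, -5), Mul(-5, 6))) = Add(6, Mul(Rational(1, 9), -30), Mul(Rational(-1, 9), 25, -30)) = Add(6, Rational(-10, 3), Rational(250, 3)) = 86)
I = Rational(14, 3) (I = Add(Mul(2, Rational(1, 3)), Mul(-4, -1)) = Add(Rational(2, 3), 4) = Rational(14, 3) ≈ 4.6667)
Function('Q')(r, n) = Mul(Rational(14, 3), n)
Mul(Function('Q')(0, Function('A')(3)), Add(15, 31)) = Mul(Mul(Rational(14, 3), 86), Add(15, 31)) = Mul(Rational(1204, 3), 46) = Rational(55384, 3)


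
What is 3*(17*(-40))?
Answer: -2040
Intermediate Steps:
3*(17*(-40)) = 3*(-680) = -2040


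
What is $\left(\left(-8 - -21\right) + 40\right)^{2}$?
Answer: $2809$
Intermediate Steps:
$\left(\left(-8 - -21\right) + 40\right)^{2} = \left(\left(-8 + 21\right) + 40\right)^{2} = \left(13 + 40\right)^{2} = 53^{2} = 2809$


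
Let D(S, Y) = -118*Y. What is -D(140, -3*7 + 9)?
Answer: -1416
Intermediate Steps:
-D(140, -3*7 + 9) = -(-118)*(-3*7 + 9) = -(-118)*(-21 + 9) = -(-118)*(-12) = -1*1416 = -1416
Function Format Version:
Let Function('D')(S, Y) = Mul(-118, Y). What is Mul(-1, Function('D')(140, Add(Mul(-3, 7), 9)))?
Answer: -1416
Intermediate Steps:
Mul(-1, Function('D')(140, Add(Mul(-3, 7), 9))) = Mul(-1, Mul(-118, Add(Mul(-3, 7), 9))) = Mul(-1, Mul(-118, Add(-21, 9))) = Mul(-1, Mul(-118, -12)) = Mul(-1, 1416) = -1416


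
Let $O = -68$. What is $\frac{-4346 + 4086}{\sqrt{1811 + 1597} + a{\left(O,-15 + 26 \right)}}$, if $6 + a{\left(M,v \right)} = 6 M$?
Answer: $\frac{8970}{13999} + \frac{260 \sqrt{213}}{41997} \approx 0.73111$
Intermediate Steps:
$a{\left(M,v \right)} = -6 + 6 M$
$\frac{-4346 + 4086}{\sqrt{1811 + 1597} + a{\left(O,-15 + 26 \right)}} = \frac{-4346 + 4086}{\sqrt{1811 + 1597} + \left(-6 + 6 \left(-68\right)\right)} = - \frac{260}{\sqrt{3408} - 414} = - \frac{260}{4 \sqrt{213} - 414} = - \frac{260}{-414 + 4 \sqrt{213}}$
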